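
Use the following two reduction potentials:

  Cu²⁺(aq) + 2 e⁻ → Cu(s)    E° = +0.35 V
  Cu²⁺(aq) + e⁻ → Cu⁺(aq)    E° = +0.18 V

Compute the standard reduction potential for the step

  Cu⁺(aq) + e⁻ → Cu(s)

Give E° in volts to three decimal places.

+0.520 V

Sequential free energies add, so n₃E°₃ = n₁E°₁ + n₂E°₂.
With n₃ = 2, and the known step contributing 1×(+0.18) V, the unknown satisfies 1·E° = 2×(+0.35) − 1×(+0.18) = +0.520.
E° = +0.520 / 1 = +0.520 V.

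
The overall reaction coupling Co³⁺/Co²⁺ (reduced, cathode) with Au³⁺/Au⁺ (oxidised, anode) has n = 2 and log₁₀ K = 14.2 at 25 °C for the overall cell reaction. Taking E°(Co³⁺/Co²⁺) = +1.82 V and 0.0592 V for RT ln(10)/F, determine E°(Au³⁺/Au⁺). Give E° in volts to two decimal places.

E°cell = (0.0592/n)·log K = (0.0592/2)(14.2) = +0.420 V.
Since Co³⁺/Co²⁺ is the cathode and Au³⁺/Au⁺ the anode, E°cell = E°(Co³⁺/Co²⁺) − E°(Au³⁺/Au⁺).
So E°(Au³⁺/Au⁺) = E°(Co³⁺/Co²⁺) − E°cell = (+1.82) − (+0.420) = +1.40 V.

+1.40 V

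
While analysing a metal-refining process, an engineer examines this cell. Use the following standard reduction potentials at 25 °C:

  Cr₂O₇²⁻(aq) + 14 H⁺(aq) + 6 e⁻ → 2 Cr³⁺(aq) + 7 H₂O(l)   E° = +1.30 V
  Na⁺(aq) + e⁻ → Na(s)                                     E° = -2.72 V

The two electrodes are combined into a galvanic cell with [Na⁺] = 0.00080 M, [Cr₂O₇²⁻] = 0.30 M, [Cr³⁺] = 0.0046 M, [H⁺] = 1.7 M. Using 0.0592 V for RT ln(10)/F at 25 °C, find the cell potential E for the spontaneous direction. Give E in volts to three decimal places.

+4.276 V

Cr₂O₇²⁻/Cr³⁺ is the cathode (higher E°), Na⁺/Na the anode: E°cell = +1.30 − (-2.72) = +4.02 V, n = 6.
Overall: Cr₂O₇²⁻(aq) + 14 H⁺(aq) + 6 Na(s) → 2 Cr³⁺(aq) + 7 H₂O(l) + 6 Na⁺(aq)
Q = [Cr³⁺]^2·[Na⁺]^6 / ([Cr₂O₇²⁻]·[H⁺]^14); log Q = -25.959.
E = E° − (0.0592/n) log Q = +4.02 − (0.0592/6)(-25.959) = +4.276 V.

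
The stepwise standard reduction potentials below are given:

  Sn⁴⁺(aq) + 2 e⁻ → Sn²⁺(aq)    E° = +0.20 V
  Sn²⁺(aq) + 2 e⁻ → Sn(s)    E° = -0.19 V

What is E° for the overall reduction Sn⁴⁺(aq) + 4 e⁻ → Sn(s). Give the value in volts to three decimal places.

+0.005 V

Since ΔG° = −nFE° is additive over sequential reductions, n₃E°₃ = n₁E°₁ + n₂E°₂.
E°₃ = (2×+0.20 + 2×-0.19) / 4 = (+0.020) / 4 = +0.005 V.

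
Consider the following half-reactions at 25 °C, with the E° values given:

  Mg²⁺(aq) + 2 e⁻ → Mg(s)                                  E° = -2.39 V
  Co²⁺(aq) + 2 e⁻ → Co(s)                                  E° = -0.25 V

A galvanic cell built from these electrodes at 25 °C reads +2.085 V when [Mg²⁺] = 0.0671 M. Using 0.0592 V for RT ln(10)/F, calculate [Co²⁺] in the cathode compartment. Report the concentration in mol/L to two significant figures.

0.00093 M

Co²⁺/Co is the cathode, Mg²⁺/Mg the anode: E°cell = +2.14 V, n = 2.
Overall reaction: Co²⁺(aq) + Mg(s) → Co(s) + Mg²⁺(aq); Q = [Mg²⁺]^1/[Co²⁺]^1.
From E = E° − (0.0592/n) log Q: log Q = (E° − E)·n/0.0592 = (+2.14 − (+2.085))·2/0.0592 = 1.8581.
So 1·log[Co²⁺] = 1·log(0.0671) − log Q = -1.1733 − (1.8581) = -3.0314; [Co²⁺] = 10^(-3.0314) ≈ 0.00093 M.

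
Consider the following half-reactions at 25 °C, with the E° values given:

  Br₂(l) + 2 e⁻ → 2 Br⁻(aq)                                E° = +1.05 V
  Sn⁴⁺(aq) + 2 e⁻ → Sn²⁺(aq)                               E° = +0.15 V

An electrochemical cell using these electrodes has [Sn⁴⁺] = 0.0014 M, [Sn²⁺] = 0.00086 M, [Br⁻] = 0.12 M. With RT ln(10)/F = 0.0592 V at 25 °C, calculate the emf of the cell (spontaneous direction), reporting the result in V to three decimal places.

Br₂/Br⁻ is the cathode (higher E°), Sn⁴⁺/Sn²⁺ the anode: E°cell = +1.05 − (+0.15) = +0.90 V, n = 2.
Overall: Br₂(l) + Sn²⁺(aq) → 2 Br⁻(aq) + Sn⁴⁺(aq)
Q = [Br⁻]^2·[Sn⁴⁺] / ([Sn²⁺]); log Q = -1.630.
E = E° − (0.0592/n) log Q = +0.90 − (0.0592/2)(-1.630) = +0.948 V.

+0.948 V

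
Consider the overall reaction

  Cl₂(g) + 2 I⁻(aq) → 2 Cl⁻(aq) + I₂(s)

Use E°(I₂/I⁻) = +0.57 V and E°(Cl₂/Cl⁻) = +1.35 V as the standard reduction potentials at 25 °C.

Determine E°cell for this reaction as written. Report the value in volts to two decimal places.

+0.78 V

The Cl₂/Cl⁻ couple has the higher reduction potential, so it is the cathode; I₂/I⁻ is oxidised at the anode.
E°cell = E°(cathode) − E°(anode) = (+1.35) − (+0.57) = +0.78 V.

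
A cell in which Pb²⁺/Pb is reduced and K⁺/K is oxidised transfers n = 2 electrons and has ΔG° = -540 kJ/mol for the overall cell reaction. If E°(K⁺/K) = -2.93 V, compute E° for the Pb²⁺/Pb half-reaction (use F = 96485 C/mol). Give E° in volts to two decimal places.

E°cell = −ΔG°/(nF) = −(-540×10³)/((2)(96485)) = +2.798 V.
Since Pb²⁺/Pb is the cathode and K⁺/K the anode, E°cell = E°(Pb²⁺/Pb) − E°(K⁺/K).
So E°(Pb²⁺/Pb) = E°cell + E°(K⁺/K) = +2.798 + (-2.93) = -0.13 V.

-0.13 V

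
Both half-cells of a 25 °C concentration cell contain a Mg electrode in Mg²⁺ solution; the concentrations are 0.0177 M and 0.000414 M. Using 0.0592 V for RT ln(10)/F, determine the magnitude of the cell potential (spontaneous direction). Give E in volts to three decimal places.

For a concentration cell E°cell = 0. The 0.0177 M side is the cathode (reduction is favoured where [Mg²⁺] is higher).
With n = 2, E = −(0.0592/2) log([Mg²⁺]ₐₙ/[Mg²⁺]꜀ₐₜ) = −(0.0592/2) log(0.000414/0.0177) = −(0.0592/2)(-1.631) = +0.048 V.

+0.048 V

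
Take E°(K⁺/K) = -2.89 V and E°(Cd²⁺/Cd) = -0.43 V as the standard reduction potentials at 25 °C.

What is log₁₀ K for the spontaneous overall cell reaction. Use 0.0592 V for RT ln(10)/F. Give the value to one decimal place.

Cathode: Cd²⁺/Cd; anode: K⁺/K. E°cell = +2.46 V, n = 2.
log K = nE°cell / 0.0592 = (2)(+2.46) / 0.0592 = 83.1.

83.1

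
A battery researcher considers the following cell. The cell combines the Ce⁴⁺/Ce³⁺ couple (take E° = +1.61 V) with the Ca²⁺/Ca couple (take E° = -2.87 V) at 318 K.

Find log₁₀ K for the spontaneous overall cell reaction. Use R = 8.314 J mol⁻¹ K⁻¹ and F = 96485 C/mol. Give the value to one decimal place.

142.0

Cathode: Ce⁴⁺/Ce³⁺; anode: Ca²⁺/Ca. E°cell = (+1.61) − (-2.87) = +4.48 V, with n = 2.
ΔG° = −nFE° = −RT ln K, so ln K = nFE°/(RT) = (2)(96485)(+4.48) / ((8.314)(318)) = 326.987.
log₁₀ K = 326.987 / ln 10 = 142.0.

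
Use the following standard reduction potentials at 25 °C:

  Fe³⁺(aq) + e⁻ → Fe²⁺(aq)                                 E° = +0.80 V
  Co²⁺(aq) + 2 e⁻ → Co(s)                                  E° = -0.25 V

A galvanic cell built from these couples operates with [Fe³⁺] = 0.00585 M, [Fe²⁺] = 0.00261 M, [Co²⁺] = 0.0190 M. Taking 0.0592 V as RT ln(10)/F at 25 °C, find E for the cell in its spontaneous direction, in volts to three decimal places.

Fe³⁺/Fe²⁺ is the cathode (higher E°), Co²⁺/Co the anode: E°cell = +0.80 − (-0.25) = +1.05 V, n = 2.
Overall: 2 Fe³⁺(aq) + Co(s) → 2 Fe²⁺(aq) + Co²⁺(aq)
Q = [Fe²⁺]^2·[Co²⁺] / ([Fe³⁺]^2); log Q = -2.422.
E = E° − (0.0592/n) log Q = +1.05 − (0.0592/2)(-2.422) = +1.122 V.

+1.122 V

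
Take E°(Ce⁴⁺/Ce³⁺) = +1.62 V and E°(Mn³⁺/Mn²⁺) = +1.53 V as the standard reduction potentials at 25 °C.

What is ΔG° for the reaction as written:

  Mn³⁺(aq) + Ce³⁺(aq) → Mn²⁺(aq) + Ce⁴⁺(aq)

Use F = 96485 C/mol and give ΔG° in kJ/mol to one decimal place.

As written, Mn³⁺/Mn²⁺ is reduced (cathode) and Ce⁴⁺/Ce³⁺ is oxidised (anode), so E°cell = (+1.53) − (+1.62) = -0.09 V.
Balancing electrons gives n = 1.
ΔG° = −nFE° = −(1)(96485)(-0.09) = 8,684 J = +8.7 kJ/mol.

+8.7 kJ/mol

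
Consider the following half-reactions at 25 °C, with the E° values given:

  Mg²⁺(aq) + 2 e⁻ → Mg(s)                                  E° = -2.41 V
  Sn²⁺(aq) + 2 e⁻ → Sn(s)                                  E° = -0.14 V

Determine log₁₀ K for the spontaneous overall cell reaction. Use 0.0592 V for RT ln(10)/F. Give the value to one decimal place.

76.7

Cathode: Sn²⁺/Sn; anode: Mg²⁺/Mg. E°cell = +2.27 V, n = 2.
log K = nE°cell / 0.0592 = (2)(+2.27) / 0.0592 = 76.7.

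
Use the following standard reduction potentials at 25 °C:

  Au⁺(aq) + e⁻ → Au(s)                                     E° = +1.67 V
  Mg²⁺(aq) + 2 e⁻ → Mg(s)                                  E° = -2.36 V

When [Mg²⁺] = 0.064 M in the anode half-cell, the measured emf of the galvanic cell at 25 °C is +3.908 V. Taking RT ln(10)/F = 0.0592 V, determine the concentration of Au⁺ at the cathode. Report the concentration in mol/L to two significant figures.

Au⁺/Au is the cathode, Mg²⁺/Mg the anode: E°cell = +4.03 V, n = 2.
Overall reaction: 2 Au⁺(aq) + Mg(s) → 2 Au(s) + Mg²⁺(aq); Q = [Mg²⁺]^1/[Au⁺]^2.
From E = E° − (0.0592/n) log Q: log Q = (E° − E)·n/0.0592 = (+4.03 − (+3.908))·2/0.0592 = 4.1216.
So 2·log[Au⁺] = 1·log(0.064) − log Q = -1.1938 − (4.1216) = -5.3154; log[Au⁺] = -5.3154 / 2 = -2.6577; [Au⁺] = 10^(-2.6577) ≈ 0.0022 M.

0.0022 M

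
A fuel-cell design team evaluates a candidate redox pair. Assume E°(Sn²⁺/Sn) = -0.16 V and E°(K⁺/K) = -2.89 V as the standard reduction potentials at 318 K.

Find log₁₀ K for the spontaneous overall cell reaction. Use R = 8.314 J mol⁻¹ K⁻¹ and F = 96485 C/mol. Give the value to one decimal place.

86.5

Cathode: Sn²⁺/Sn; anode: K⁺/K. E°cell = (-0.16) − (-2.89) = +2.73 V, with n = 2.
ΔG° = −nFE° = −RT ln K, so ln K = nFE°/(RT) = (2)(96485)(+2.73) / ((8.314)(318)) = 199.258.
log₁₀ K = 199.258 / ln 10 = 86.5.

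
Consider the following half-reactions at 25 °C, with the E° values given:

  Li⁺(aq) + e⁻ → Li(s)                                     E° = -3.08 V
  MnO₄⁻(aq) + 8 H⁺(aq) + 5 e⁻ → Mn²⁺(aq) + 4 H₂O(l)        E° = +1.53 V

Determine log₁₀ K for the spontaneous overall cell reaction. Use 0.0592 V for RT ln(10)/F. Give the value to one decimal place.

389.4

Cathode: MnO₄⁻/Mn²⁺; anode: Li⁺/Li. E°cell = +4.61 V, n = 5.
log K = nE°cell / 0.0592 = (5)(+4.61) / 0.0592 = 389.4.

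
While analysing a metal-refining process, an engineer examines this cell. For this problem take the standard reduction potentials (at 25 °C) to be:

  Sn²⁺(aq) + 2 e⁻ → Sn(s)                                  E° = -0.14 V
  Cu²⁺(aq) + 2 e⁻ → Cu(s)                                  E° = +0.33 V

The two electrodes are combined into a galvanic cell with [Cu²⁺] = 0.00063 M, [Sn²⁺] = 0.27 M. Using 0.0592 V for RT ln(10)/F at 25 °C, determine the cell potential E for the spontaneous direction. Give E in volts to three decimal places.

Cu²⁺/Cu is the cathode (higher E°), Sn²⁺/Sn the anode: E°cell = +0.33 − (-0.14) = +0.47 V, n = 2.
Overall: Cu²⁺(aq) + Sn(s) → Cu(s) + Sn²⁺(aq)
Q = [Sn²⁺] / ([Cu²⁺]); log Q = 2.632.
E = E° − (0.0592/n) log Q = +0.47 − (0.0592/2)(2.632) = +0.392 V.

+0.392 V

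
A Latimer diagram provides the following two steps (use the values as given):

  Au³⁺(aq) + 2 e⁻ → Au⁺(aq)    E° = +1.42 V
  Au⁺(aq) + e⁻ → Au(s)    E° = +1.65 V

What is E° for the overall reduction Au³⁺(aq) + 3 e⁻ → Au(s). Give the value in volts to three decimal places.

Since ΔG° = −nFE° is additive over sequential reductions, n₃E°₃ = n₁E°₁ + n₂E°₂.
E°₃ = (2×+1.42 + 1×+1.65) / 3 = (+4.490) / 3 = +1.497 V.
Simply averaging or adding the two E° values would be wrong; the electron-weighted sum is required.

+1.497 V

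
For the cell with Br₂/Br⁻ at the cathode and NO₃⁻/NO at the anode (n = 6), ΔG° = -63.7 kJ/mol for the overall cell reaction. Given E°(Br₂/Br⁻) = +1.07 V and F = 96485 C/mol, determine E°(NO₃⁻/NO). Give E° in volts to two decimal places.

+0.96 V

E°cell = −ΔG°/(nF) = −(-63.7×10³)/((6)(96485)) = +0.110 V.
Since Br₂/Br⁻ is the cathode and NO₃⁻/NO the anode, E°cell = E°(Br₂/Br⁻) − E°(NO₃⁻/NO).
So E°(NO₃⁻/NO) = E°(Br₂/Br⁻) − E°cell = (+1.07) − (+0.110) = +0.96 V.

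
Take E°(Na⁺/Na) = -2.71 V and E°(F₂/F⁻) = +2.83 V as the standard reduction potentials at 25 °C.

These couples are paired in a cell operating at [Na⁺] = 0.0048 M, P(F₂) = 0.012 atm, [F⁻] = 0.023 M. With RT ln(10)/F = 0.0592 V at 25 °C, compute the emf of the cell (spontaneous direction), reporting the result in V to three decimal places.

F₂/F⁻ is the cathode (higher E°), Na⁺/Na the anode: E°cell = +2.83 − (-2.71) = +5.54 V, n = 2.
Overall: F₂(g) + 2 Na(s) → 2 F⁻(aq) + 2 Na⁺(aq)
Q = [F⁻]^2·[Na⁺]^2 / (P(F₂)); log Q = -5.993.
E = E° − (0.0592/n) log Q = +5.54 − (0.0592/2)(-5.993) = +5.717 V.

+5.717 V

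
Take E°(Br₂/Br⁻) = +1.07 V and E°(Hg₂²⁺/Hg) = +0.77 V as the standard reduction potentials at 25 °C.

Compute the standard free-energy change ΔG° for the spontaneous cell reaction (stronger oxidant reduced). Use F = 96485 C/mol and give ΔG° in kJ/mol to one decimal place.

Br₂/Br⁻ (E° = +1.07 V) is the cathode; Hg₂²⁺/Hg (E° = +0.77 V) is the anode, so E°cell = +0.30 V.
Balancing electrons gives n = 2 (lcm of 2 and 2).
ΔG° = −nFE° = −(2)(96485)(+0.30) = -57,891 J = -57.9 kJ/mol.

-57.9 kJ/mol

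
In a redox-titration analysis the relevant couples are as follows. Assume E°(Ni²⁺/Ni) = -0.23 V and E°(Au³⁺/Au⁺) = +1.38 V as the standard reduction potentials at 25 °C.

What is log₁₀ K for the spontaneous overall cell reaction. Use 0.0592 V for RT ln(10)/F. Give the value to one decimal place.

54.4

Cathode: Au³⁺/Au⁺; anode: Ni²⁺/Ni. E°cell = +1.61 V, n = 2.
log K = nE°cell / 0.0592 = (2)(+1.61) / 0.0592 = 54.4.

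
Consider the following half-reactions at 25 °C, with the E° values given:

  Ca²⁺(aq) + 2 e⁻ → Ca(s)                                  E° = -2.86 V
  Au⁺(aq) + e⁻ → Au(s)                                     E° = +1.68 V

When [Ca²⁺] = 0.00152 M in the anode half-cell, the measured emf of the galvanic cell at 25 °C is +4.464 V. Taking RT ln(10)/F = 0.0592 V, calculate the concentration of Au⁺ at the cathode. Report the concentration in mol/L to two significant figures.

0.0020 M

Au⁺/Au is the cathode, Ca²⁺/Ca the anode: E°cell = +4.54 V, n = 2.
Overall reaction: 2 Au⁺(aq) + Ca(s) → 2 Au(s) + Ca²⁺(aq); Q = [Ca²⁺]^1/[Au⁺]^2.
From E = E° − (0.0592/n) log Q: log Q = (E° − E)·n/0.0592 = (+4.54 − (+4.464))·2/0.0592 = 2.5676.
So 2·log[Au⁺] = 1·log(0.00152) − log Q = -2.8182 − (2.5676) = -5.3858; log[Au⁺] = -5.3858 / 2 = -2.6929; [Au⁺] = 10^(-2.6929) ≈ 0.0020 M.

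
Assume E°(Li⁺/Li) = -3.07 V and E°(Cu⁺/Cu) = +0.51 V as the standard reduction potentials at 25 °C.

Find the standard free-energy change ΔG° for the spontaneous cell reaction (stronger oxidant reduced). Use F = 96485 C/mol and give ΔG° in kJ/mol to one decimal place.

Cu⁺/Cu (E° = +0.51 V) is the cathode; Li⁺/Li (E° = -3.07 V) is the anode, so E°cell = +3.58 V.
Balancing electrons gives n = 1 (lcm of 1 and 1).
ΔG° = −nFE° = −(1)(96485)(+3.58) = -345,416 J = -345.4 kJ/mol.

-345.4 kJ/mol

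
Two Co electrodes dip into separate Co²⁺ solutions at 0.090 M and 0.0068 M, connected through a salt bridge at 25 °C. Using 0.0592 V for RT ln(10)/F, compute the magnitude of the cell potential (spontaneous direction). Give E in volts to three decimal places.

For a concentration cell E°cell = 0. The 0.090 M side is the cathode (reduction is favoured where [Co²⁺] is higher).
With n = 2, E = −(0.0592/2) log([Co²⁺]ₐₙ/[Co²⁺]꜀ₐₜ) = −(0.0592/2) log(0.0068/0.09) = −(0.0592/2)(-1.122) = +0.033 V.

+0.033 V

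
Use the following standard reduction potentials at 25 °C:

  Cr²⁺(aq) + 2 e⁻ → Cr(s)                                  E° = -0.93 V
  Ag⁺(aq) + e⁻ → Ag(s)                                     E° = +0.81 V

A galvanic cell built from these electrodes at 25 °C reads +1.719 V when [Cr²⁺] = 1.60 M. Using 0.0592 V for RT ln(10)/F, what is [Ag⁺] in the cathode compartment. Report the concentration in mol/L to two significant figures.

0.56 M

Ag⁺/Ag is the cathode, Cr²⁺/Cr the anode: E°cell = +1.74 V, n = 2.
Overall reaction: 2 Ag⁺(aq) + Cr(s) → 2 Ag(s) + Cr²⁺(aq); Q = [Cr²⁺]^1/[Ag⁺]^2.
From E = E° − (0.0592/n) log Q: log Q = (E° − E)·n/0.0592 = (+1.74 − (+1.719))·2/0.0592 = 0.7095.
So 2·log[Ag⁺] = 1·log(1.6) − log Q = 0.2041 − (0.7095) = -0.5054; log[Ag⁺] = -0.5054 / 2 = -0.2527; [Ag⁺] = 10^(-0.2527) ≈ 0.56 M.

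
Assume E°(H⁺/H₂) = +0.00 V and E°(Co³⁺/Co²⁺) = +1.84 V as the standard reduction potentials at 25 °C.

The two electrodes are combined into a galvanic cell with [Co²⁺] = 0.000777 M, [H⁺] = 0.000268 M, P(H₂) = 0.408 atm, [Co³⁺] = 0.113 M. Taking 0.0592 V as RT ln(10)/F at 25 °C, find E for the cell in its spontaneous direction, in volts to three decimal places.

+2.168 V

Co³⁺/Co²⁺ is the cathode (higher E°), H⁺/H₂ the anode: E°cell = +1.84 − (+0.00) = +1.84 V, n = 2.
Overall: 2 Co³⁺(aq) + H₂(g) → 2 Co²⁺(aq) + 2 H⁺(aq)
Q = [Co²⁺]^2·[H⁺]^2 / ([Co³⁺]^2·P(H₂)); log Q = -11.080.
E = E° − (0.0592/n) log Q = +1.84 − (0.0592/2)(-11.080) = +2.168 V.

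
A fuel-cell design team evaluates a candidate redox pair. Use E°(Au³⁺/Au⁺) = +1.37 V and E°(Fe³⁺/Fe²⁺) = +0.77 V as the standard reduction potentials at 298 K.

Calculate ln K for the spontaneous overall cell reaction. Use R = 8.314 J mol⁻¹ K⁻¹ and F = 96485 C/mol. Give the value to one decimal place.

Cathode: Au³⁺/Au⁺; anode: Fe³⁺/Fe²⁺. E°cell = (+1.37) − (+0.77) = +0.60 V, with n = 2.
ΔG° = −nFE° = −RT ln K, so ln K = nFE°/(RT) = (2)(96485)(+0.60) / ((8.314)(298)) = 46.732.

46.7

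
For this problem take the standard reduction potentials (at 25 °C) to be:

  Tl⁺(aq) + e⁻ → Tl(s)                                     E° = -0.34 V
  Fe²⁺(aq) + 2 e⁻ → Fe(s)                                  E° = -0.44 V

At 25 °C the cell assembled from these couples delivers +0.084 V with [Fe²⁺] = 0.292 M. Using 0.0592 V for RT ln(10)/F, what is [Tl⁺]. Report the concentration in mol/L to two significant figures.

0.29 M

Tl⁺/Tl is the cathode, Fe²⁺/Fe the anode: E°cell = +0.10 V, n = 2.
Overall reaction: 2 Tl⁺(aq) + Fe(s) → 2 Tl(s) + Fe²⁺(aq); Q = [Fe²⁺]^1/[Tl⁺]^2.
From E = E° − (0.0592/n) log Q: log Q = (E° − E)·n/0.0592 = (+0.10 − (+0.084))·2/0.0592 = 0.5405.
So 2·log[Tl⁺] = 1·log(0.292) − log Q = -0.5346 − (0.5405) = -1.0751; log[Tl⁺] = -1.0751 / 2 = -0.5375; [Tl⁺] = 10^(-0.5375) ≈ 0.29 M.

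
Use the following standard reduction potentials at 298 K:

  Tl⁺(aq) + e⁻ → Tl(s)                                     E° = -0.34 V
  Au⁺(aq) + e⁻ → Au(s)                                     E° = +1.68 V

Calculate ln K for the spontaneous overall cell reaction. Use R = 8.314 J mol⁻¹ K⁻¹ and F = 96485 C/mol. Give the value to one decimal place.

Cathode: Au⁺/Au; anode: Tl⁺/Tl. E°cell = (+1.68) − (-0.34) = +2.02 V, with n = 1.
ΔG° = −nFE° = −RT ln K, so ln K = nFE°/(RT) = (1)(96485)(+2.02) / ((8.314)(298)) = 78.666.

78.7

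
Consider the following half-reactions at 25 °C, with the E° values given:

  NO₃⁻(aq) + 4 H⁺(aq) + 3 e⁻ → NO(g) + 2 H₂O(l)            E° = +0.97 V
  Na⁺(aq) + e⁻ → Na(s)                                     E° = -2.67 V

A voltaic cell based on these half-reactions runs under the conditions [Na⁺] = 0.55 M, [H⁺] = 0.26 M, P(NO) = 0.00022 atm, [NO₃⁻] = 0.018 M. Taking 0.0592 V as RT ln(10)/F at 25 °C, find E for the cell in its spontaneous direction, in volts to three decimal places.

NO₃⁻/NO is the cathode (higher E°), Na⁺/Na the anode: E°cell = +0.97 − (-2.67) = +3.64 V, n = 3.
Overall: NO₃⁻(aq) + 4 H⁺(aq) + 3 Na(s) → NO(g) + 2 H₂O(l) + 3 Na⁺(aq)
Q = P(NO)·[Na⁺]^3 / ([NO₃⁻]·[H⁺]^4); log Q = -0.352.
E = E° − (0.0592/n) log Q = +3.64 − (0.0592/3)(-0.352) = +3.647 V.

+3.647 V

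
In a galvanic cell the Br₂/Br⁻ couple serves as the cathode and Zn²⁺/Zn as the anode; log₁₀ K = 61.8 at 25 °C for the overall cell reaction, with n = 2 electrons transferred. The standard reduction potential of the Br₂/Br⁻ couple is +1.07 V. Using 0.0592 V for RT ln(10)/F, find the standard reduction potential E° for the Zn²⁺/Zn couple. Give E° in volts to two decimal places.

E°cell = (0.0592/n)·log K = (0.0592/2)(61.8) = +1.829 V.
Since Br₂/Br⁻ is the cathode and Zn²⁺/Zn the anode, E°cell = E°(Br₂/Br⁻) − E°(Zn²⁺/Zn).
So E°(Zn²⁺/Zn) = E°(Br₂/Br⁻) − E°cell = (+1.07) − (+1.829) = -0.76 V.

-0.76 V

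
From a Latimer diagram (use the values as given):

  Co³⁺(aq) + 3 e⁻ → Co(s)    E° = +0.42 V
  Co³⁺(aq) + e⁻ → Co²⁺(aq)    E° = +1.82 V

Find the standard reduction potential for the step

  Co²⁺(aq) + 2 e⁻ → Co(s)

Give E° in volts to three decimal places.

-0.280 V

Sequential free energies add, so n₃E°₃ = n₁E°₁ + n₂E°₂.
With n₃ = 3, and the known step contributing 1×(+1.82) V, the unknown satisfies 2·E° = 3×(+0.42) − 1×(+1.82) = -0.560.
E° = -0.560 / 2 = -0.280 V.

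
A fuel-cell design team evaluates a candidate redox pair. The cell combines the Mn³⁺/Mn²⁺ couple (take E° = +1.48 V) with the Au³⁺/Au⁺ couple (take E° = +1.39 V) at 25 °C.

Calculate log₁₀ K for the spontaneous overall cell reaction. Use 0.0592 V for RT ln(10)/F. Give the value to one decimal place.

3.0

Cathode: Mn³⁺/Mn²⁺; anode: Au³⁺/Au⁺. E°cell = +0.09 V, n = 2.
log K = nE°cell / 0.0592 = (2)(+0.09) / 0.0592 = 3.0.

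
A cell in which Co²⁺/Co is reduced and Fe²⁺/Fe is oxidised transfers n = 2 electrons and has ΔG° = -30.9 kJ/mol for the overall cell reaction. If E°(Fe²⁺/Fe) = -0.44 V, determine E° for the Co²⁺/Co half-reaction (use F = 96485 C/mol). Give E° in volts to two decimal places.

-0.28 V

E°cell = −ΔG°/(nF) = −(-30.9×10³)/((2)(96485)) = +0.160 V.
Since Co²⁺/Co is the cathode and Fe²⁺/Fe the anode, E°cell = E°(Co²⁺/Co) − E°(Fe²⁺/Fe).
So E°(Co²⁺/Co) = E°cell + E°(Fe²⁺/Fe) = +0.160 + (-0.44) = -0.28 V.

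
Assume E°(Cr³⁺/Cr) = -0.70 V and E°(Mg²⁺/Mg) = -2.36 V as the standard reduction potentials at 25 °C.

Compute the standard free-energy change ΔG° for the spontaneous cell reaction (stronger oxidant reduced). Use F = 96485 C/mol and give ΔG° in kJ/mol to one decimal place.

Cr³⁺/Cr (E° = -0.70 V) is the cathode; Mg²⁺/Mg (E° = -2.36 V) is the anode, so E°cell = +1.66 V.
Balancing electrons gives n = 6 (lcm of 3 and 2).
ΔG° = −nFE° = −(6)(96485)(+1.66) = -960,991 J = -961.0 kJ/mol.

-961.0 kJ/mol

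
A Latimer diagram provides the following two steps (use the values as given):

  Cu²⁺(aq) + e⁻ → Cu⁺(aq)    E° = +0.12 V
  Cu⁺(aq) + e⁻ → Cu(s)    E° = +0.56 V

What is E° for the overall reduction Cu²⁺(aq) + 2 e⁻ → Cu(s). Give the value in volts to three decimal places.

Since ΔG° = −nFE° is additive over sequential reductions, n₃E°₃ = n₁E°₁ + n₂E°₂.
E°₃ = (1×+0.12 + 1×+0.56) / 2 = (+0.680) / 2 = +0.340 V.

+0.340 V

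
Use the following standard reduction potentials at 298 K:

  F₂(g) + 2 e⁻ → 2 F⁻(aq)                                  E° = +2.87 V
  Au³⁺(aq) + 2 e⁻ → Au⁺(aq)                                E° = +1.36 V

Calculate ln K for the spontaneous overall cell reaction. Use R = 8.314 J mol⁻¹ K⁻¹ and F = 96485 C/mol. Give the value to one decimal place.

117.6

Cathode: F₂/F⁻; anode: Au³⁺/Au⁺. E°cell = (+2.87) − (+1.36) = +1.51 V, with n = 2.
ΔG° = −nFE° = −RT ln K, so ln K = nFE°/(RT) = (2)(96485)(+1.51) / ((8.314)(298)) = 117.609.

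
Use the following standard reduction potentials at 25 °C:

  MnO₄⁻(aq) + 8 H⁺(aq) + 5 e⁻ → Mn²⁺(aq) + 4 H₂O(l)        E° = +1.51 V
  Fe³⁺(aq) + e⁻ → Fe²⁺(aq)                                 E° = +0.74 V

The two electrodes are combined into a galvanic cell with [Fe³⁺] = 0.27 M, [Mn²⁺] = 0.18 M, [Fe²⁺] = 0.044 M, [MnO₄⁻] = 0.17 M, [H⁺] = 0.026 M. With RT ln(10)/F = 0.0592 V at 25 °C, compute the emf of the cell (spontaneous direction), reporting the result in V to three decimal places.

+0.573 V

MnO₄⁻/Mn²⁺ is the cathode (higher E°), Fe³⁺/Fe²⁺ the anode: E°cell = +1.51 − (+0.74) = +0.77 V, n = 5.
Overall: MnO₄⁻(aq) + 8 H⁺(aq) + 5 Fe²⁺(aq) → Mn²⁺(aq) + 4 H₂O(l) + 5 Fe³⁺(aq)
Q = [Mn²⁺]·[Fe³⁺]^5 / ([MnO₄⁻]·[H⁺]^8·[Fe²⁺]^5); log Q = 16.645.
E = E° − (0.0592/n) log Q = +0.77 − (0.0592/5)(16.645) = +0.573 V.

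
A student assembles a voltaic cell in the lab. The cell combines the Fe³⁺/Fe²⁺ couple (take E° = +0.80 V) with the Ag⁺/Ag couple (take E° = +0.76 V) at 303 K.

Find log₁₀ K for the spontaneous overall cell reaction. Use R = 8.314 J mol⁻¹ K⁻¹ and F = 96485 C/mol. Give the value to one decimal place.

0.7

Cathode: Fe³⁺/Fe²⁺; anode: Ag⁺/Ag. E°cell = (+0.80) − (+0.76) = +0.04 V, with n = 1.
ΔG° = −nFE° = −RT ln K, so ln K = nFE°/(RT) = (1)(96485)(+0.04) / ((8.314)(303)) = 1.532.
log₁₀ K = 1.532 / ln 10 = 0.7.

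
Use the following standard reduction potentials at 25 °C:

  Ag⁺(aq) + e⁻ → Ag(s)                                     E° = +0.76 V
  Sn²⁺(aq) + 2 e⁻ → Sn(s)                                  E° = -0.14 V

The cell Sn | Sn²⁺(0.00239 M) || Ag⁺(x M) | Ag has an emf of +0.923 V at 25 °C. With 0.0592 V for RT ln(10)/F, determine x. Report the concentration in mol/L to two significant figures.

Ag⁺/Ag is the cathode, Sn²⁺/Sn the anode: E°cell = +0.90 V, n = 2.
Overall reaction: 2 Ag⁺(aq) + Sn(s) → 2 Ag(s) + Sn²⁺(aq); Q = [Sn²⁺]^1/[Ag⁺]^2.
From E = E° − (0.0592/n) log Q: log Q = (E° − E)·n/0.0592 = (+0.90 − (+0.923))·2/0.0592 = -0.7770.
So 2·log[Ag⁺] = 1·log(0.00239) − log Q = -2.6216 − (-0.7770) = -1.8446; log[Ag⁺] = -1.8446 / 2 = -0.9223; [Ag⁺] = 10^(-0.9223) ≈ 0.12 M.

0.12 M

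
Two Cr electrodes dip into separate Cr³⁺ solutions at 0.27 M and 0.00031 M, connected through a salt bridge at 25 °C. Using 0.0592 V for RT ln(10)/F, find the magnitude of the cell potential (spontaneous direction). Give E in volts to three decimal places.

For a concentration cell E°cell = 0. The 0.27 M side is the cathode (reduction is favoured where [Cr³⁺] is higher).
With n = 3, E = −(0.0592/3) log([Cr³⁺]ₐₙ/[Cr³⁺]꜀ₐₜ) = −(0.0592/3) log(0.00031/0.27) = −(0.0592/3)(-2.940) = +0.058 V.

+0.058 V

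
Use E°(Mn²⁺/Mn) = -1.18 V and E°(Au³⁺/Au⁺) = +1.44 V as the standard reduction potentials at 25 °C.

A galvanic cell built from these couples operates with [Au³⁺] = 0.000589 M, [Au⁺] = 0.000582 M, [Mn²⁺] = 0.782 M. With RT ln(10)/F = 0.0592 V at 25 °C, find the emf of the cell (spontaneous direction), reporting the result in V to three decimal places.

+2.623 V

Au³⁺/Au⁺ is the cathode (higher E°), Mn²⁺/Mn the anode: E°cell = +1.44 − (-1.18) = +2.62 V, n = 2.
Overall: Au³⁺(aq) + Mn(s) → Au⁺(aq) + Mn²⁺(aq)
Q = [Au⁺]·[Mn²⁺] / ([Au³⁺]); log Q = -0.112.
E = E° − (0.0592/n) log Q = +2.62 − (0.0592/2)(-0.112) = +2.623 V.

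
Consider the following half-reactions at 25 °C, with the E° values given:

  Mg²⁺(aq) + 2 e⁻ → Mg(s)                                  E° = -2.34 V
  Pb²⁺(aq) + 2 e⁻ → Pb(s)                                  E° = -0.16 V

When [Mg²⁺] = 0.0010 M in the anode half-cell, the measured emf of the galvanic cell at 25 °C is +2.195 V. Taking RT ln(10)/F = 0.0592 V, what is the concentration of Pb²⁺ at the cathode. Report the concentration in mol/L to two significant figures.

Pb²⁺/Pb is the cathode, Mg²⁺/Mg the anode: E°cell = +2.18 V, n = 2.
Overall reaction: Pb²⁺(aq) + Mg(s) → Pb(s) + Mg²⁺(aq); Q = [Mg²⁺]^1/[Pb²⁺]^1.
From E = E° − (0.0592/n) log Q: log Q = (E° − E)·n/0.0592 = (+2.18 − (+2.195))·2/0.0592 = -0.5068.
So 1·log[Pb²⁺] = 1·log(0.001) − log Q = -3.0000 − (-0.5068) = -2.4932; [Pb²⁺] = 10^(-2.4932) ≈ 0.0032 M.

0.0032 M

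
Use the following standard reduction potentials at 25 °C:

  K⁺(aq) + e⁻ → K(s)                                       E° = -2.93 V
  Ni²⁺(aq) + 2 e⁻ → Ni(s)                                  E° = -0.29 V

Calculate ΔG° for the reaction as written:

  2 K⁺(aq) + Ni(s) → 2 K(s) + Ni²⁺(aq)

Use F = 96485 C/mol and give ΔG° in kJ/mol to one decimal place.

As written, K⁺/K is reduced (cathode) and Ni²⁺/Ni is oxidised (anode), so E°cell = (-2.93) − (-0.29) = -2.64 V.
Balancing electrons gives n = 2.
ΔG° = −nFE° = −(2)(96485)(-2.64) = 509,441 J = +509.4 kJ/mol.

+509.4 kJ/mol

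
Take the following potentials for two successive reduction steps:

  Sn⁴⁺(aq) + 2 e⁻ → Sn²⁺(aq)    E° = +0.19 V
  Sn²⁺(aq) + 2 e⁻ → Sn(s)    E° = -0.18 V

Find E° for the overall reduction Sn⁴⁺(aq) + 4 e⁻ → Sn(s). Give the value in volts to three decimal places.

Since ΔG° = −nFE° is additive over sequential reductions, n₃E°₃ = n₁E°₁ + n₂E°₂.
E°₃ = (2×+0.19 + 2×-0.18) / 4 = (+0.020) / 4 = +0.005 V.

+0.005 V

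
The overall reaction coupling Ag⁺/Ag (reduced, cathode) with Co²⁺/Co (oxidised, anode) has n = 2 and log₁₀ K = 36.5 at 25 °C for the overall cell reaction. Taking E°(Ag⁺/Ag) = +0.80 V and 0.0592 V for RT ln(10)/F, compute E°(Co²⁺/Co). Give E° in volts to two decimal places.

E°cell = (0.0592/n)·log K = (0.0592/2)(36.5) = +1.080 V.
Since Ag⁺/Ag is the cathode and Co²⁺/Co the anode, E°cell = E°(Ag⁺/Ag) − E°(Co²⁺/Co).
So E°(Co²⁺/Co) = E°(Ag⁺/Ag) − E°cell = (+0.80) − (+1.080) = -0.28 V.

-0.28 V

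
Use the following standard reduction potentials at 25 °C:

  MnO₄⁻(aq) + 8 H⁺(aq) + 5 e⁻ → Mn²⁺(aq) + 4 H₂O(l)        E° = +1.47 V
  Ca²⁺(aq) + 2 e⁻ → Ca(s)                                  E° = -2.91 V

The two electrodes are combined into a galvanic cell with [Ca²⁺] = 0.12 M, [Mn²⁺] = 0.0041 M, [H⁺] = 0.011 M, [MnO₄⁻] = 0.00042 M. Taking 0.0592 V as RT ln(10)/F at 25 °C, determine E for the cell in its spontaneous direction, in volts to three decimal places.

MnO₄⁻/Mn²⁺ is the cathode (higher E°), Ca²⁺/Ca the anode: E°cell = +1.47 − (-2.91) = +4.38 V, n = 10.
Overall: 2 MnO₄⁻(aq) + 16 H⁺(aq) + 5 Ca(s) → 2 Mn²⁺(aq) + 8 H₂O(l) + 5 Ca²⁺(aq)
Q = [Mn²⁺]^2·[Ca²⁺]^5 / ([MnO₄⁻]^2·[H⁺]^16); log Q = 28.713.
E = E° − (0.0592/n) log Q = +4.38 − (0.0592/10)(28.713) = +4.210 V.

+4.210 V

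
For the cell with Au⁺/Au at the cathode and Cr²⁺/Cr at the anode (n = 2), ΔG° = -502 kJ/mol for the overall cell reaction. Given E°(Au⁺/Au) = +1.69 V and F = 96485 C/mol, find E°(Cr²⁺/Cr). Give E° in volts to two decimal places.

E°cell = −ΔG°/(nF) = −(-502×10³)/((2)(96485)) = +2.601 V.
Since Au⁺/Au is the cathode and Cr²⁺/Cr the anode, E°cell = E°(Au⁺/Au) − E°(Cr²⁺/Cr).
So E°(Cr²⁺/Cr) = E°(Au⁺/Au) − E°cell = (+1.69) − (+2.601) = -0.91 V.

-0.91 V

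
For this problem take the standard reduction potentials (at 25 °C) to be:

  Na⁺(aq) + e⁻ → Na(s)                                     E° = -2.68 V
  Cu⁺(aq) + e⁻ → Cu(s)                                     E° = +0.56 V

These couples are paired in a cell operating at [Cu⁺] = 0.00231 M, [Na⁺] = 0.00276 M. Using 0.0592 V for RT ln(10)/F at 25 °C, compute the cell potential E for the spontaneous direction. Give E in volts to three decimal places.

Cu⁺/Cu is the cathode (higher E°), Na⁺/Na the anode: E°cell = +0.56 − (-2.68) = +3.24 V, n = 1.
Overall: Cu⁺(aq) + Na(s) → Cu(s) + Na⁺(aq)
Q = [Na⁺] / ([Cu⁺]); log Q = 0.077.
E = E° − (0.0592/n) log Q = +3.24 − (0.0592/1)(0.077) = +3.235 V.

+3.235 V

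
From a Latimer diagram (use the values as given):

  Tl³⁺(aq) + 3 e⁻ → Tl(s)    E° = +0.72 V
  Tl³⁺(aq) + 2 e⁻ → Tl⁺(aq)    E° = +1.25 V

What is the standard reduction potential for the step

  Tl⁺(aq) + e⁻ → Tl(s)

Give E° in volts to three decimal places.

-0.340 V

Sequential free energies add, so n₃E°₃ = n₁E°₁ + n₂E°₂.
With n₃ = 3, and the known step contributing 2×(+1.25) V, the unknown satisfies 1·E° = 3×(+0.72) − 2×(+1.25) = -0.340.
E° = -0.340 / 1 = -0.340 V.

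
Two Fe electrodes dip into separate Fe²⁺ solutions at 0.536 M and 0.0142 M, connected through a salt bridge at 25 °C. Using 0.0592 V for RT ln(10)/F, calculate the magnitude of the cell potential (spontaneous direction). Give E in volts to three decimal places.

+0.047 V

For a concentration cell E°cell = 0. The 0.536 M side is the cathode (reduction is favoured where [Fe²⁺] is higher).
With n = 2, E = −(0.0592/2) log([Fe²⁺]ₐₙ/[Fe²⁺]꜀ₐₜ) = −(0.0592/2) log(0.0142/0.536) = −(0.0592/2)(-1.577) = +0.047 V.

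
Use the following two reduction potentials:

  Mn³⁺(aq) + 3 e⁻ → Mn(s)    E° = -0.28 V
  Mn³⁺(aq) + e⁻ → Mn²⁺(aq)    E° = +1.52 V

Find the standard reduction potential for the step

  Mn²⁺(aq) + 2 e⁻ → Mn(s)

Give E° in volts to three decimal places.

Sequential free energies add, so n₃E°₃ = n₁E°₁ + n₂E°₂.
With n₃ = 3, and the known step contributing 1×(+1.52) V, the unknown satisfies 2·E° = 3×(-0.28) − 1×(+1.52) = -2.360.
E° = -2.360 / 2 = -1.180 V.

-1.180 V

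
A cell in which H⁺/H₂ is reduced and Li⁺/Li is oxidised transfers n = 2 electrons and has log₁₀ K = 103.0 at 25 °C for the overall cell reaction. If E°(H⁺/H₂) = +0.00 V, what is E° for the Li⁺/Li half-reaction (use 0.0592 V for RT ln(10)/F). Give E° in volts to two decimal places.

E°cell = (0.0592/n)·log K = (0.0592/2)(103.0) = +3.049 V.
Since H⁺/H₂ is the cathode and Li⁺/Li the anode, E°cell = E°(H⁺/H₂) − E°(Li⁺/Li).
So E°(Li⁺/Li) = E°(H⁺/H₂) − E°cell = (+0.00) − (+3.049) = -3.05 V.

-3.05 V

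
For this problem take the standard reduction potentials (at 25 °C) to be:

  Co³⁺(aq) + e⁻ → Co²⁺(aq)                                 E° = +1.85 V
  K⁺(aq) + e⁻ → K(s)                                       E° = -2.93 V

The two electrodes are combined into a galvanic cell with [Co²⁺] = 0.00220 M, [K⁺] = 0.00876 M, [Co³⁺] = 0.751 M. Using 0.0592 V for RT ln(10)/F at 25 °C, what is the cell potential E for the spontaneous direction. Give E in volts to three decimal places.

+5.052 V

Co³⁺/Co²⁺ is the cathode (higher E°), K⁺/K the anode: E°cell = +1.85 − (-2.93) = +4.78 V, n = 1.
Overall: Co³⁺(aq) + K(s) → Co²⁺(aq) + K⁺(aq)
Q = [Co²⁺]·[K⁺] / ([Co³⁺]); log Q = -4.591.
E = E° − (0.0592/n) log Q = +4.78 − (0.0592/1)(-4.591) = +5.052 V.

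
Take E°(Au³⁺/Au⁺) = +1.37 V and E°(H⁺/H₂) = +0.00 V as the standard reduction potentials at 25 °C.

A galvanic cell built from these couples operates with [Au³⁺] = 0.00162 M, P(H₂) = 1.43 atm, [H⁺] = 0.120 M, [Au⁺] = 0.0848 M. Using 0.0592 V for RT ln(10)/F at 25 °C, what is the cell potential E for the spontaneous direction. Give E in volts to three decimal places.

+1.378 V

Au³⁺/Au⁺ is the cathode (higher E°), H⁺/H₂ the anode: E°cell = +1.37 − (+0.00) = +1.37 V, n = 2.
Overall: Au³⁺(aq) + H₂(g) → Au⁺(aq) + 2 H⁺(aq)
Q = [Au⁺]·[H⁺]^2 / ([Au³⁺]·P(H₂)); log Q = -0.278.
E = E° − (0.0592/n) log Q = +1.37 − (0.0592/2)(-0.278) = +1.378 V.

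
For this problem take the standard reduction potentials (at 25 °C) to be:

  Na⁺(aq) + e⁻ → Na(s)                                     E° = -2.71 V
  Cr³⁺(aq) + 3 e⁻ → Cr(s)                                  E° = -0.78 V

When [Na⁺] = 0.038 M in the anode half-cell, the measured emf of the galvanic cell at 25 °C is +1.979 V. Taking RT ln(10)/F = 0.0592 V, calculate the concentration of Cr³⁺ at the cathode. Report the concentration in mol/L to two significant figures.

0.017 M

Cr³⁺/Cr is the cathode, Na⁺/Na the anode: E°cell = +1.93 V, n = 3.
Overall reaction: Cr³⁺(aq) + 3 Na(s) → Cr(s) + 3 Na⁺(aq); Q = [Na⁺]^3/[Cr³⁺]^1.
From E = E° − (0.0592/n) log Q: log Q = (E° − E)·n/0.0592 = (+1.93 − (+1.979))·3/0.0592 = -2.4831.
So 1·log[Cr³⁺] = 3·log(0.038) − log Q = -4.2606 − (-2.4831) = -1.7775; [Cr³⁺] = 10^(-1.7775) ≈ 0.017 M.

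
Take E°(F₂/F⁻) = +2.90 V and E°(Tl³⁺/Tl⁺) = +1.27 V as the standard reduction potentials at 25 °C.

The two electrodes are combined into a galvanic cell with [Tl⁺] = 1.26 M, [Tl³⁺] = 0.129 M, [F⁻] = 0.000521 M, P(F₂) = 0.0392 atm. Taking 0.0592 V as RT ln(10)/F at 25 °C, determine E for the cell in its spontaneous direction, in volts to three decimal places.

+1.812 V

F₂/F⁻ is the cathode (higher E°), Tl³⁺/Tl⁺ the anode: E°cell = +2.90 − (+1.27) = +1.63 V, n = 2.
Overall: F₂(g) + Tl⁺(aq) → 2 F⁻(aq) + Tl³⁺(aq)
Q = [F⁻]^2·[Tl³⁺] / (P(F₂)·[Tl⁺]); log Q = -6.149.
E = E° − (0.0592/n) log Q = +1.63 − (0.0592/2)(-6.149) = +1.812 V.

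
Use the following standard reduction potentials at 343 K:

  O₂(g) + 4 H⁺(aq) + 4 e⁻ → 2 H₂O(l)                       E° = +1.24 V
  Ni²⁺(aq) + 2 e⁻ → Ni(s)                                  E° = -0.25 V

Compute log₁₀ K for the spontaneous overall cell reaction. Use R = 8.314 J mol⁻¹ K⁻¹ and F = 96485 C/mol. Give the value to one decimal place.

Cathode: O₂/H₂O; anode: Ni²⁺/Ni. E°cell = (+1.24) − (-0.25) = +1.49 V, with n = 4.
ΔG° = −nFE° = −RT ln K, so ln K = nFE°/(RT) = (4)(96485)(+1.49) / ((8.314)(343)) = 201.652.
log₁₀ K = 201.652 / ln 10 = 87.6.

87.6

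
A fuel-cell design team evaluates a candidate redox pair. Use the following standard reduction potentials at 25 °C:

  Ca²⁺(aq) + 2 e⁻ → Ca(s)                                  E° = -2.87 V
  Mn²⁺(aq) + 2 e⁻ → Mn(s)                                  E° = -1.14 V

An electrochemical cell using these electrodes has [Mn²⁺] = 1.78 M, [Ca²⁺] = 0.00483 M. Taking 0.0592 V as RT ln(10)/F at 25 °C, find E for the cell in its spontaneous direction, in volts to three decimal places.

Mn²⁺/Mn is the cathode (higher E°), Ca²⁺/Ca the anode: E°cell = -1.14 − (-2.87) = +1.73 V, n = 2.
Overall: Mn²⁺(aq) + Ca(s) → Mn(s) + Ca²⁺(aq)
Q = [Ca²⁺] / ([Mn²⁺]); log Q = -2.566.
E = E° − (0.0592/n) log Q = +1.73 − (0.0592/2)(-2.566) = +1.806 V.

+1.806 V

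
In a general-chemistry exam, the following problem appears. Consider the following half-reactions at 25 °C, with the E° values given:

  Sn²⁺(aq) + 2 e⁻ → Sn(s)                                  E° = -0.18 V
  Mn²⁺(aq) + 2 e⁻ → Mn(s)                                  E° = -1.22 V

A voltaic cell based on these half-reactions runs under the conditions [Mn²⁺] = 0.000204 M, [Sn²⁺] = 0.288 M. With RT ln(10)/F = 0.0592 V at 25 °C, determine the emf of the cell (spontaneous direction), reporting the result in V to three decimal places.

+1.133 V

Sn²⁺/Sn is the cathode (higher E°), Mn²⁺/Mn the anode: E°cell = -0.18 − (-1.22) = +1.04 V, n = 2.
Overall: Sn²⁺(aq) + Mn(s) → Sn(s) + Mn²⁺(aq)
Q = [Mn²⁺] / ([Sn²⁺]); log Q = -3.150.
E = E° − (0.0592/n) log Q = +1.04 − (0.0592/2)(-3.150) = +1.133 V.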